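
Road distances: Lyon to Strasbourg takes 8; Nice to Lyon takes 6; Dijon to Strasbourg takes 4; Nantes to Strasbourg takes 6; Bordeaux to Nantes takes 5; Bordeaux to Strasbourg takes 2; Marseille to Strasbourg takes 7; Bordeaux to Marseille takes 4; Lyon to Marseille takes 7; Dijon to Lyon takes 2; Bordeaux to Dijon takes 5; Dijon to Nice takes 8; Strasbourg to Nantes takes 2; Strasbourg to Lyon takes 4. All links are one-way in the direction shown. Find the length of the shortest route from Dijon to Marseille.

Routes from Dijon to Marseille:
Dijon-Strasbourg-Lyon-Marseille: 4 + 4 + 7 = 15
Dijon-Nice-Lyon-Marseille: 8 + 6 + 7 = 21
Dijon-Lyon-Marseille: 2 + 7 = 9
Best route has total 9.

9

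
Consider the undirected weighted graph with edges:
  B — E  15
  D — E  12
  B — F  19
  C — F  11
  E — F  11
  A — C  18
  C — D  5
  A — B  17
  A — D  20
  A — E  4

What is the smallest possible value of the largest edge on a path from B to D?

Checking several routes:
B - A - E - F - C - D: max(17, 4, 11, 11, 5) = 17
B - E - D: max(15, 12) = 15
B - A - E - D: max(17, 4, 12) = 17
B - E - F - C - D: max(15, 11, 11, 5) = 15
The minimum achievable maximum is 15.

15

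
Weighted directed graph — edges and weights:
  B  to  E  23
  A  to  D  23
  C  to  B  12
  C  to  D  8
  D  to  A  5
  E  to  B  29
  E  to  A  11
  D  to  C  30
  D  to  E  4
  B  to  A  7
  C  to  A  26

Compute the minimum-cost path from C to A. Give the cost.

Some routes from C to A:
C -> D -> A: 8 + 5 = 13
C -> B -> A: 12 + 7 = 19
C -> D -> E -> A: 8 + 4 + 11 = 23
Best route has total 13.

13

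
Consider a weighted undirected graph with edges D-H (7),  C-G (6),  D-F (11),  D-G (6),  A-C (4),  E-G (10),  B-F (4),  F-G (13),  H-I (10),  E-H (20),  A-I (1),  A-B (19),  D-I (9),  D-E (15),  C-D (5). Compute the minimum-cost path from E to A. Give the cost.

A few of the E→A routes:
E - D - C - A: 15 + 5 + 4 = 24
E - G - C - A: 10 + 6 + 4 = 20
E - D - I - A: 15 + 9 + 1 = 25
Shortest: 20.

20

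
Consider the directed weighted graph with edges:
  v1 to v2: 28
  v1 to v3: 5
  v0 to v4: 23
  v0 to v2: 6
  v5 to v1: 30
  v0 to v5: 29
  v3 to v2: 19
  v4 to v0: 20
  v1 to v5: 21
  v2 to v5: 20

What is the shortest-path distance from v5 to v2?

54

Routes from v5 to v2:
v5→v1→v2: 30 + 28 = 58
v5→v1→v3→v2: 30 + 5 + 19 = 54
Best route has total 54.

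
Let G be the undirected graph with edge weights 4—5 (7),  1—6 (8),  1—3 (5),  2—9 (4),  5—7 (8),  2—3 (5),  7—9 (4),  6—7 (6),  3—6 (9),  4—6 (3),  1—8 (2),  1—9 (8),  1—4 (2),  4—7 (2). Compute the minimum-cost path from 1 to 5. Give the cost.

9

Comparing a few candidate routes:
1-6-4-5: 8 + 3 + 7 = 18
1-4-5: 2 + 7 = 9
1-4-7-5: 2 + 2 + 8 = 12
Best route has total 9.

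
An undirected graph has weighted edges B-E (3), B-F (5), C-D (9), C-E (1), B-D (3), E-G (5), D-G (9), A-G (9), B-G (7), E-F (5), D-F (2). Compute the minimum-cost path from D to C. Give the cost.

7

Comparing a few candidate routes:
D→C: 9
D→B→E→C: 3 + 3 + 1 = 7
D→B→F→E→C: 3 + 5 + 5 + 1 = 14
D→F→B→E→C: 2 + 5 + 3 + 1 = 11
D→F→E→C: 2 + 5 + 1 = 8
Best route has total 7.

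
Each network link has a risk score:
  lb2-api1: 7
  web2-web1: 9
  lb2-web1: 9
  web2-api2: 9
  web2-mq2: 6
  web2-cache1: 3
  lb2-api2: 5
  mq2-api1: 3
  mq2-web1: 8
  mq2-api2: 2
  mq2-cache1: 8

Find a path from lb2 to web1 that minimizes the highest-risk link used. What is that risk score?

8

A few of the lb2→web1 routes:
lb2 → api1 → mq2 → web1: max(7, 3, 8) = 8
lb2 → api2 → mq2 → web1: max(5, 2, 8) = 8
lb2 → web1: max(9) = 9
lb2 → api2 → mq2 → cache1 → web2 → web1: max(5, 2, 8, 3, 9) = 9
Smallest bottleneck: 8.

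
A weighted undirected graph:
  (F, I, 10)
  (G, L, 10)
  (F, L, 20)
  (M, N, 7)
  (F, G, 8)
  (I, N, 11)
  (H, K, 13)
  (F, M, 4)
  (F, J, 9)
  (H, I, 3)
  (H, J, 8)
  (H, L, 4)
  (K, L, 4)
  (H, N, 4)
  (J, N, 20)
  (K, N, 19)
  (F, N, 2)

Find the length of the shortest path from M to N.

Some routes from M to N:
M-N: 7
M-F-I-N: 4 + 10 + 11 = 25
M-F-I-H-N: 4 + 10 + 3 + 4 = 21
M-F-N: 4 + 2 = 6
Shortest: 6.

6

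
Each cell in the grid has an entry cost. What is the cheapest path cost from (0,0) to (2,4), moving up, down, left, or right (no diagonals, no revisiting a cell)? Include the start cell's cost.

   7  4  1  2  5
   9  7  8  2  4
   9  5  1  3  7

Cheapest: [0,0]→[0,1]→[0,2]→[0,3]→[1,3]→[2,3]→[2,4]
  7 + 4 + 1 + 2 + 2 + 3 + 7 = 26

26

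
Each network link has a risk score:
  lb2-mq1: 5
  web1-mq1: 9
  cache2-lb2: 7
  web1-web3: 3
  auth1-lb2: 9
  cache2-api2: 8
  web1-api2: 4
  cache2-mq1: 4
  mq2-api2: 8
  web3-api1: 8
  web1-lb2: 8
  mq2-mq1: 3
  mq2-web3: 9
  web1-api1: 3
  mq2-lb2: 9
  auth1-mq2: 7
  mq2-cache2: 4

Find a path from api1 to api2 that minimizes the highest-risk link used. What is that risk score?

Checking several routes:
api1→web1→api2: max(3, 4) = 4
api1→web3→web1→lb2→mq1→cache2→api2: max(8, 3, 8, 5, 4, 8) = 8
api1→web3→web1→lb2→mq1→cache2→mq2→api2: max(8, 3, 8, 5, 4, 4, 8) = 8
api1→web3→web1→lb2→mq1→mq2→api2: max(8, 3, 8, 5, 3, 8) = 8
Smallest bottleneck: 4.

4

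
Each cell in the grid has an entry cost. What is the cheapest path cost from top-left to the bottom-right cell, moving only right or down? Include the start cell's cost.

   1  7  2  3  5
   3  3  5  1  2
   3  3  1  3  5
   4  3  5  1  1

16

Take r0c0 r1c0 r1c1 r2c1 r2c2 r2c3 r3c3 r3c4 for a total of 1 + 3 + 3 + 3 + 1 + 3 + 1 + 1 = 16.
(Top row then right column would cost 26.)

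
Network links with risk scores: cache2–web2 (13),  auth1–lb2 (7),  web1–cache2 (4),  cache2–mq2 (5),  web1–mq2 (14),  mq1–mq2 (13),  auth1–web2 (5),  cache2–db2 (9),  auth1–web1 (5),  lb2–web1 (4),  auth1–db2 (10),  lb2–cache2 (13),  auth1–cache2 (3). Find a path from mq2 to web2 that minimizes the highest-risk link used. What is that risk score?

A few of the mq2→web2 routes:
mq2-cache2-web1-auth1-web2: max(5, 4, 5, 5) = 5
mq2-cache2-auth1-web2: max(5, 3, 5) = 5
mq2-cache2-web1-lb2-auth1-web2: max(5, 4, 4, 7, 5) = 7
mq2-cache2-db2-auth1-web2: max(5, 9, 10, 5) = 10
Best route has worst link 5.

5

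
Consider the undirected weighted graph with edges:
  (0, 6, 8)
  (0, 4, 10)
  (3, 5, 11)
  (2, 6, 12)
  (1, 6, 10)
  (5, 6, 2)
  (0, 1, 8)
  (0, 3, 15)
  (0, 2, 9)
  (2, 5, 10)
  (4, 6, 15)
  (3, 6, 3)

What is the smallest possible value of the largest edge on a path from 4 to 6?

Checking several routes:
4 → 0 → 2 → 5 → 3 → 6: max(10, 9, 10, 11, 3) = 11
4 → 0 → 1 → 6: max(10, 8, 10) = 10
4 → 0 → 6: max(10, 8) = 10
4 → 0 → 2 → 5 → 6: max(10, 9, 10, 2) = 10
4 → 0 → 2 → 6: max(10, 9, 12) = 12
Smallest bottleneck: 10.

10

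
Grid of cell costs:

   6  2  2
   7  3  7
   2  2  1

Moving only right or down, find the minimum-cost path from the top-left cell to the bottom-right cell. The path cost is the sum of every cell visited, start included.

14

Path r0c0 → r0c1 → r1c1 → r2c1 → r2c2: 6 + 2 + 3 + 2 + 1 = 14.
(Top row then right column would cost 18.)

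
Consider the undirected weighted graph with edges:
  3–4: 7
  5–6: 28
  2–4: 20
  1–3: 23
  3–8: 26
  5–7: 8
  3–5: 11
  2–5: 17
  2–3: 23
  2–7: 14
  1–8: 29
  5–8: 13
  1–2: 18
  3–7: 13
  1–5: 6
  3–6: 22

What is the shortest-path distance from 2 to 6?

45

Comparing a few candidate routes:
2 -> 7 -> 3 -> 6: 14 + 13 + 22 = 49
2 -> 5 -> 6: 17 + 28 = 45
2 -> 3 -> 6: 23 + 22 = 45
The minimum is 45.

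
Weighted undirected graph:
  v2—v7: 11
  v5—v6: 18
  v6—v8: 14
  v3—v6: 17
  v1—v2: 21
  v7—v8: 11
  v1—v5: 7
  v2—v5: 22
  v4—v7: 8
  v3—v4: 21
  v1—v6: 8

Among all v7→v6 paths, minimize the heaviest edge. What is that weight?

14

Routes from v7 to v6:
v7-v4-v3-v6: max(8, 21, 17) = 21
v7-v2-v1-v5-v6: max(11, 21, 7, 18) = 21
v7-v8-v6: max(11, 14) = 14
v7-v2-v5-v6: max(11, 22, 18) = 22
v7-v2-v5-v1-v6: max(11, 22, 7, 8) = 22
v7-v2-v1-v6: max(11, 21, 8) = 21
The minimum achievable maximum is 14.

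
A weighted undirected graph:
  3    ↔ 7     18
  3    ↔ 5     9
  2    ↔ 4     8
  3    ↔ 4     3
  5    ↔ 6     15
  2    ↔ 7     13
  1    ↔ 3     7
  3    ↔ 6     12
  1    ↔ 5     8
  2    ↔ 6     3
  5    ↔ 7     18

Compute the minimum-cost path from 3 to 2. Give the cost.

11

Comparing a few candidate routes:
3 -> 6 -> 2: 12 + 3 = 15
3 -> 5 -> 6 -> 2: 9 + 15 + 3 = 27
3 -> 4 -> 2: 3 + 8 = 11
3 -> 7 -> 2: 18 + 13 = 31
Best route has total 11.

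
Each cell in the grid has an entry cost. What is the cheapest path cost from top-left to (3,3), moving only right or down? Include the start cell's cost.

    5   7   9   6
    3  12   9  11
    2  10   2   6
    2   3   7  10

Take [0,0] -> [1,0] -> [2,0] -> [3,0] -> [3,1] -> [3,2] -> [3,3] for a total of 5 + 3 + 2 + 2 + 3 + 7 + 10 = 32.
For comparison, the top-then-right route costs 54.

32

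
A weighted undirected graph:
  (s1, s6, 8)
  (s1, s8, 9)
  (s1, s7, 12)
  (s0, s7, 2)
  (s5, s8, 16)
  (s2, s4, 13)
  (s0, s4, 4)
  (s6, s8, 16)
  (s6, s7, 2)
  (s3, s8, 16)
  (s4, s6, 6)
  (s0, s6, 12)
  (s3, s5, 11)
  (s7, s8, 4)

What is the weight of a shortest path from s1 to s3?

Comparing a few candidate routes:
s1-s6-s7-s8-s3: 8 + 2 + 4 + 16 = 30
s1-s7-s8-s3: 12 + 4 + 16 = 32
s1-s8-s5-s3: 9 + 16 + 11 = 36
s1-s8-s3: 9 + 16 = 25
Shortest: 25.

25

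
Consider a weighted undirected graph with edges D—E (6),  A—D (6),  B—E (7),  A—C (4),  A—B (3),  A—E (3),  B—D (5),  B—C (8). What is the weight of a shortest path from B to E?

Checking several routes:
B - A - E: 3 + 3 = 6
B - E: 7
B - D - E: 5 + 6 = 11
B - D - A - E: 5 + 6 + 3 = 14
Shortest: 6.

6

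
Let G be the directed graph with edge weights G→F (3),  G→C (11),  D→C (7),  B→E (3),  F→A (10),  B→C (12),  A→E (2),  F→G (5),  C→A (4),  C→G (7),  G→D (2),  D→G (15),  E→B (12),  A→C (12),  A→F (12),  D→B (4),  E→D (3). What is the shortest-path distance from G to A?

13

Routes from G to A:
G - D - C - A: 2 + 7 + 4 = 13
G - F - A: 3 + 10 = 13
G - C - A: 11 + 4 = 15
G - D - B - C - A: 2 + 4 + 12 + 4 = 22
Best route has total 13.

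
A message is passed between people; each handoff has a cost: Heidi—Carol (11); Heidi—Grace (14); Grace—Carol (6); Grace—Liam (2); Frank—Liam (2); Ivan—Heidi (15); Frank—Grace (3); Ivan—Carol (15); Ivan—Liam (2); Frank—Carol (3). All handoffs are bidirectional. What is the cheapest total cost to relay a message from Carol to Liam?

Comparing a few candidate routes:
Carol -> Grace -> Liam: 6 + 2 = 8
Carol -> Frank -> Grace -> Liam: 3 + 3 + 2 = 8
Carol -> Frank -> Liam: 3 + 2 = 5
Best route has total 5.

5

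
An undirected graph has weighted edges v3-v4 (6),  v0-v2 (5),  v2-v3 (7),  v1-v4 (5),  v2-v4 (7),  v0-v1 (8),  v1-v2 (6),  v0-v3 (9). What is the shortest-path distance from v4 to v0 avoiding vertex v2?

Routes from v4 to v0 avoiding v2:
v4→v1→v0: 5 + 8 = 13
v4→v3→v0: 6 + 9 = 15
The minimum is 13.

13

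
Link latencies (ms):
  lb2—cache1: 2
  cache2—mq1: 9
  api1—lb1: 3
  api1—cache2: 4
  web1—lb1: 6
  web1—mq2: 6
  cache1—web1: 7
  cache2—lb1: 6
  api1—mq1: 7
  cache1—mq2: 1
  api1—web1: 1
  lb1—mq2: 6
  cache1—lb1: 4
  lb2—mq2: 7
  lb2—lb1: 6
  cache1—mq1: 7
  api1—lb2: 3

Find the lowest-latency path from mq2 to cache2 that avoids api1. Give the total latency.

11

Checking several routes:
mq2 - cache1 - lb1 - cache2: 1 + 4 + 6 = 11
mq2 - cache1 - mq1 - cache2: 1 + 7 + 9 = 17
mq2 - web1 - lb1 - cache2: 6 + 6 + 6 = 18
mq2 - cache1 - lb2 - lb1 - cache2: 1 + 2 + 6 + 6 = 15
mq2 - lb1 - cache2: 6 + 6 = 12
mq2 - lb2 - cache1 - lb1 - cache2: 7 + 2 + 4 + 6 = 19
Best route has total 11 ms.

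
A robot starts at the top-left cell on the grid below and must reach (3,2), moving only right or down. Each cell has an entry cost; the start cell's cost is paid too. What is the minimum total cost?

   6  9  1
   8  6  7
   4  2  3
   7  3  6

Path (0,0)→(1,0)→(2,0)→(2,1)→(2,2)→(3,2): 6 + 8 + 4 + 2 + 3 + 6 = 29.

29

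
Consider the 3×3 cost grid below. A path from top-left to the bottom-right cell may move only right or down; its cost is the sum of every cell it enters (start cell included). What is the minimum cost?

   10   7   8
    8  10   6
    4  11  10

41

Take r0c0 r0c1 r0c2 r1c2 r2c2 for a total of 10 + 7 + 8 + 6 + 10 = 41.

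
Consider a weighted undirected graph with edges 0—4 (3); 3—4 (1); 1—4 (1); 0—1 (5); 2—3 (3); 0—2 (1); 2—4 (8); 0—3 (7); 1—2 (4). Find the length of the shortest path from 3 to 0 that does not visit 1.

A few of the 3→0 routes:
3 - 4 - 0: 1 + 3 = 4
3 - 4 - 2 - 0: 1 + 8 + 1 = 10
3 - 2 - 0: 3 + 1 = 4
3 - 0: 7
Shortest: 4.

4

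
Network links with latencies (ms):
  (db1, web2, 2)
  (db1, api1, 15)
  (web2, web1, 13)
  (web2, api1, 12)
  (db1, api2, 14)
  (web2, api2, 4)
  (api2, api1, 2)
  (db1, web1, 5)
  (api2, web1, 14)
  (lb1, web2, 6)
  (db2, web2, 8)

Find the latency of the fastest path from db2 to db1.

Checking several routes:
db2 - web2 - web1 - db1: 8 + 13 + 5 = 26
db2 - web2 - api2 - api1 - db1: 8 + 4 + 2 + 15 = 29
db2 - web2 - db1: 8 + 2 = 10
db2 - web2 - api2 - db1: 8 + 4 + 14 = 26
db2 - web2 - api2 - web1 - db1: 8 + 4 + 14 + 5 = 31
The minimum is 10 ms.

10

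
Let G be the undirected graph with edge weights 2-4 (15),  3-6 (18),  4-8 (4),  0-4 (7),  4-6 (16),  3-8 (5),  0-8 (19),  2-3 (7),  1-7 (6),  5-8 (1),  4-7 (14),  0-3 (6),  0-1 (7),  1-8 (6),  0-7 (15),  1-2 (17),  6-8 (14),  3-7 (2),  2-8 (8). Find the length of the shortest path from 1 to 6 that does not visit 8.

Comparing a few candidate routes:
1 - 7 - 3 - 6: 6 + 2 + 18 = 26
1 - 0 - 3 - 6: 7 + 6 + 18 = 31
1 - 0 - 4 - 6: 7 + 7 + 16 = 30
Shortest: 26.

26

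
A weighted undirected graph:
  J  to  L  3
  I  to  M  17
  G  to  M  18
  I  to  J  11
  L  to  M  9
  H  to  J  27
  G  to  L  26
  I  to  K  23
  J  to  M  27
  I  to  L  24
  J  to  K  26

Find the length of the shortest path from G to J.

A few of the G→J routes:
G → M → L → J: 18 + 9 + 3 = 30
G → L → J: 26 + 3 = 29
G → M → I → J: 18 + 17 + 11 = 46
G → M → J: 18 + 27 = 45
The minimum is 29.

29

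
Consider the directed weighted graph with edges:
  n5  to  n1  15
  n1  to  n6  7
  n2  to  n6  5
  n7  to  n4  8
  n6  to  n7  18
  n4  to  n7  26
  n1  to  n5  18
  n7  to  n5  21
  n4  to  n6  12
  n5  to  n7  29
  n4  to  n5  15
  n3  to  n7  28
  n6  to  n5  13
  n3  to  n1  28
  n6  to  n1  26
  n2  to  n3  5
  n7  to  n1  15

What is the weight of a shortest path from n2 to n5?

Checking several routes:
n2→n6→n5: 5 + 13 = 18
n2→n6→n7→n4→n5: 5 + 18 + 8 + 15 = 46
n2→n6→n7→n5: 5 + 18 + 21 = 44
Best route has total 18.

18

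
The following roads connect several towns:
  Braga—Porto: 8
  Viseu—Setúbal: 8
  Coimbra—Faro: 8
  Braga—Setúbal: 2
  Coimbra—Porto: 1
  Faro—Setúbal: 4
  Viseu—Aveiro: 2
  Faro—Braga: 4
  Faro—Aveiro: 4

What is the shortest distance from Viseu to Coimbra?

14

Some routes from Viseu to Coimbra:
Viseu - Setúbal - Faro - Coimbra: 8 + 4 + 8 = 20
Viseu - Aveiro - Faro - Coimbra: 2 + 4 + 8 = 14
Viseu - Aveiro - Faro - Braga - Porto - Coimbra: 2 + 4 + 4 + 8 + 1 = 19
Viseu - Aveiro - Faro - Setúbal - Braga - Porto - Coimbra: 2 + 4 + 4 + 2 + 8 + 1 = 21
Viseu - Setúbal - Braga - Porto - Coimbra: 8 + 2 + 8 + 1 = 19
Best route has total 14.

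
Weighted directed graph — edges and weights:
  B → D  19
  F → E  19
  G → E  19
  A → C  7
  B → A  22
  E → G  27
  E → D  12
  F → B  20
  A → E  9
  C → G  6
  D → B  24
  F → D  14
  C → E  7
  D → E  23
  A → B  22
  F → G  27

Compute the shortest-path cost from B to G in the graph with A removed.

Paths from B to G avoiding A:
B→D→E→G: 19 + 23 + 27 = 69
Shortest: 69.

69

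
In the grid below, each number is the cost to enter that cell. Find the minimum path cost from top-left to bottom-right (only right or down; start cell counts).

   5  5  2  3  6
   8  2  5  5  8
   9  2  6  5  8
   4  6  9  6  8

39

Best path: r0c0 r0c1 r0c2 r0c3 r1c3 r2c3 r3c3 r3c4
Cost: 5 + 5 + 2 + 3 + 5 + 5 + 6 + 8 = 39
For comparison, the top-then-right route costs 45.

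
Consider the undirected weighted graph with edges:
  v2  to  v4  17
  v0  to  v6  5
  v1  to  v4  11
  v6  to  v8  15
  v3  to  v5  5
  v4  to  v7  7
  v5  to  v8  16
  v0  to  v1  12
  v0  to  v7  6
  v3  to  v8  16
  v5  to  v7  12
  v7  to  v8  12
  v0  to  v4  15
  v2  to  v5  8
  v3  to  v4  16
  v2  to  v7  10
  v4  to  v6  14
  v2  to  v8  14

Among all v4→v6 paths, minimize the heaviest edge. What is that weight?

Comparing a few candidate routes:
v4→v1→v0→v7→v8→v6: max(11, 12, 6, 12, 15) = 15
v4→v1→v0→v6: max(11, 12, 5) = 12
v4→v6: max(14) = 14
v4→v7→v0→v6: max(7, 6, 5) = 7
v4→v1→v0→v7→v2→v8→v6: max(11, 12, 6, 10, 14, 15) = 15
v4→v1→v0→v7→v5→v2→v8→v6: max(11, 12, 6, 12, 8, 14, 15) = 15
Smallest bottleneck: 7.

7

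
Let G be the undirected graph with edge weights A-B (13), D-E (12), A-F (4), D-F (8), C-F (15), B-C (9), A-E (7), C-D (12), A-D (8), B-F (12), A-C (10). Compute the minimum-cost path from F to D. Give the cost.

A few of the F→D routes:
F-D: 8
F-C-D: 15 + 12 = 27
F-A-E-D: 4 + 7 + 12 = 23
F-A-C-D: 4 + 10 + 12 = 26
F-A-D: 4 + 8 = 12
Shortest: 8.

8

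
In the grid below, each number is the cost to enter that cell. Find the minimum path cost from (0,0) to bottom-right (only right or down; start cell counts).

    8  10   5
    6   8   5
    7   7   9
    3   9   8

41

Take r0c0 -> r1c0 -> r2c0 -> r3c0 -> r3c1 -> r3c2 for a total of 8 + 6 + 7 + 3 + 9 + 8 = 41.
For comparison, the top-then-right route costs 45.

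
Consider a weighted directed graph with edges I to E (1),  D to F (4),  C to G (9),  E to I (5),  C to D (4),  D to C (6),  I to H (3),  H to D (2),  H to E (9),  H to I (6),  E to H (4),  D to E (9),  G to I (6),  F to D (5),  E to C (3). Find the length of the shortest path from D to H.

13

Some routes from D to H:
D→E→H: 9 + 4 = 13
D→C→G→I→E→H: 6 + 9 + 6 + 1 + 4 = 26
D→C→G→I→H: 6 + 9 + 6 + 3 = 24
D→E→I→H: 9 + 5 + 3 = 17
The minimum is 13.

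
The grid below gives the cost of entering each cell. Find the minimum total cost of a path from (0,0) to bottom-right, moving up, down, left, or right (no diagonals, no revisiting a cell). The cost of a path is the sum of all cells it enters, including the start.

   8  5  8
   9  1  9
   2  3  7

Path (0,0) (0,1) (1,1) (2,1) (2,2): 8 + 5 + 1 + 3 + 7 = 24.

24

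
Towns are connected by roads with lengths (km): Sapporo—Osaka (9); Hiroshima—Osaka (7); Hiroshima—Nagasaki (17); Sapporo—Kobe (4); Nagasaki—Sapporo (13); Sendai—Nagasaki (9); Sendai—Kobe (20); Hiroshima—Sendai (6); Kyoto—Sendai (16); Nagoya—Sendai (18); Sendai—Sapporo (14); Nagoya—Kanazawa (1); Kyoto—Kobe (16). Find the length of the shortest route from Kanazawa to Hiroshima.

25

Comparing a few candidate routes:
Kanazawa→Nagoya→Sendai→Sapporo→Osaka→Hiroshima: 1 + 18 + 14 + 9 + 7 = 49
Kanazawa→Nagoya→Sendai→Hiroshima: 1 + 18 + 6 = 25
Kanazawa→Nagoya→Sendai→Nagasaki→Hiroshima: 1 + 18 + 9 + 17 = 45
Best route has total 25 km.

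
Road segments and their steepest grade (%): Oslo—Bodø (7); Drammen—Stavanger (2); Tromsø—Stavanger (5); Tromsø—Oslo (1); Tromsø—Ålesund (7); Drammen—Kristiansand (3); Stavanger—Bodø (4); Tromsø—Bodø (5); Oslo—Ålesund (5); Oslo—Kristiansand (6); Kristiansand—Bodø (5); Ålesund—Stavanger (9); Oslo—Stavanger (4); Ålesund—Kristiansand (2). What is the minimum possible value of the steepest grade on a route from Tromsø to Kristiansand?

A few of the Tromsø→Kristiansand routes:
Tromsø→Oslo→Stavanger→Drammen→Kristiansand: max(1, 4, 2, 3) = 4
Tromsø→Stavanger→Oslo→Ålesund→Kristiansand: max(5, 4, 5, 2) = 5
Tromsø→Stavanger→Bodø→Kristiansand: max(5, 4, 5) = 5
Tromsø→Stavanger→Drammen→Kristiansand: max(5, 2, 3) = 5
Smallest bottleneck: 4%.

4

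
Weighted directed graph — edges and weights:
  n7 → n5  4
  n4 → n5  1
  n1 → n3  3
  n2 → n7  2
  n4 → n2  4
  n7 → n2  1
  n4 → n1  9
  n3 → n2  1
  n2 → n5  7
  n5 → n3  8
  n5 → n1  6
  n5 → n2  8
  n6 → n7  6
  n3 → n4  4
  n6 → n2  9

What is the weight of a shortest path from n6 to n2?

A few of the n6→n2 routes:
n6 -> n7 -> n5 -> n2: 6 + 4 + 8 = 18
n6 -> n7 -> n2: 6 + 1 = 7
n6 -> n2: 9
Best route has total 7.

7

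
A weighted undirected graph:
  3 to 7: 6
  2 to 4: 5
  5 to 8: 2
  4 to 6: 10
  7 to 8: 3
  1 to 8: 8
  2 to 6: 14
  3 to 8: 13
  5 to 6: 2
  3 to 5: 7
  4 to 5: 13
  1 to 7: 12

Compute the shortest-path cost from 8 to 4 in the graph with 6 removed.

15

Routes from 8 to 4 avoiding 6:
8-7-3-5-4: 3 + 6 + 7 + 13 = 29
8-5-4: 2 + 13 = 15
8-1-7-3-5-4: 8 + 12 + 6 + 7 + 13 = 46
8-3-5-4: 13 + 7 + 13 = 33
Shortest: 15.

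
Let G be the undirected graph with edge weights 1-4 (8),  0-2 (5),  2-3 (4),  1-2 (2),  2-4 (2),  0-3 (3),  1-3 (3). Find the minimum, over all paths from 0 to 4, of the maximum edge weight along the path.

Checking several routes:
0 -> 2 -> 4: max(5, 2) = 5
0 -> 2 -> 3 -> 1 -> 4: max(5, 4, 3, 8) = 8
0 -> 3 -> 2 -> 4: max(3, 4, 2) = 4
0 -> 3 -> 1 -> 4: max(3, 3, 8) = 8
0 -> 3 -> 1 -> 2 -> 4: max(3, 3, 2, 2) = 3
0 -> 3 -> 2 -> 1 -> 4: max(3, 4, 2, 8) = 8
The minimum achievable maximum is 3.

3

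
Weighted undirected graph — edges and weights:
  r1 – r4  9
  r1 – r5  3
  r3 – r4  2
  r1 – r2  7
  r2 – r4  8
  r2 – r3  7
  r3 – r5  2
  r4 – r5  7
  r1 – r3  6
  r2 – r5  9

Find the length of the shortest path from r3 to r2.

7

A few of the r3→r2 routes:
r3-r4-r2: 2 + 8 = 10
r3-r5-r2: 2 + 9 = 11
r3-r5-r1-r2: 2 + 3 + 7 = 12
r3-r2: 7
r3-r1-r2: 6 + 7 = 13
Best route has total 7.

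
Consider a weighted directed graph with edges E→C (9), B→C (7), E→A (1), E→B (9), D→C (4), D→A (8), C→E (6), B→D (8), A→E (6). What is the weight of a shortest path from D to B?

Paths from D to B:
D-A-E-B: 8 + 6 + 9 = 23
D-C-E-B: 4 + 6 + 9 = 19
Shortest: 19.

19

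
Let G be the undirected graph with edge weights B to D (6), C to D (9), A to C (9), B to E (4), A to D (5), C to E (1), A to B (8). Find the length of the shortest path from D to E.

10

A few of the D→E routes:
D→A→C→E: 5 + 9 + 1 = 15
D→C→E: 9 + 1 = 10
D→A→B→E: 5 + 8 + 4 = 17
D→B→E: 6 + 4 = 10
Shortest: 10.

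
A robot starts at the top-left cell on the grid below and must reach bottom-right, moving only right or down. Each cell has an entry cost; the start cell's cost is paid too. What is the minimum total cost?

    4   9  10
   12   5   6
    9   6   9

33

Path [0,0] → [0,1] → [1,1] → [1,2] → [2,2]: 4 + 9 + 5 + 6 + 9 = 33.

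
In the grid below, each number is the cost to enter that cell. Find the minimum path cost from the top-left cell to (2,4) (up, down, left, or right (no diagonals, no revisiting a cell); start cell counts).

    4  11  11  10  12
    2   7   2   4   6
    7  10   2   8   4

One optimal route is (0,0) (1,0) (1,1) (1,2) (1,3) (1,4) (2,4).
Its cost is 4 + 2 + 7 + 2 + 4 + 6 + 4 = 29.

29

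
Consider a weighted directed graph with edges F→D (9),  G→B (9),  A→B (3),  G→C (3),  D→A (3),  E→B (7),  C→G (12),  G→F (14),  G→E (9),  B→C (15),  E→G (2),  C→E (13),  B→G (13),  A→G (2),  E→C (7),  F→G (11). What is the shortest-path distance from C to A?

38

Routes from C to A:
C -> G -> F -> D -> A: 12 + 14 + 9 + 3 = 38
C -> E -> B -> G -> F -> D -> A: 13 + 7 + 13 + 14 + 9 + 3 = 59
C -> E -> G -> F -> D -> A: 13 + 2 + 14 + 9 + 3 = 41
Best route has total 38.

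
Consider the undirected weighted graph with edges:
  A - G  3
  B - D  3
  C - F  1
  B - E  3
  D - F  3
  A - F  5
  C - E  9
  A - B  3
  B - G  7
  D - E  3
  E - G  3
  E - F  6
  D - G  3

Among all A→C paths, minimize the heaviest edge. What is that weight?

Comparing a few candidate routes:
A → G → E → D → F → C: max(3, 3, 3, 3, 1) = 3
A → G → E → B → D → F → C: max(3, 3, 3, 3, 3, 1) = 3
A → G → D → F → C: max(3, 3, 3, 1) = 3
A → B → D → F → C: max(3, 3, 3, 1) = 3
The minimum achievable maximum is 3.

3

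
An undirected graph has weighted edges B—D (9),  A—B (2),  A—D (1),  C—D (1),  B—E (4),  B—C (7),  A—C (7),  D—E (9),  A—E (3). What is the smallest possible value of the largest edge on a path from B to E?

3

Comparing a few candidate routes:
B-D-C-A-E: max(9, 1, 7, 3) = 9
B-D-A-E: max(9, 1, 3) = 9
B-A-E: max(2, 3) = 3
B-C-D-A-E: max(7, 1, 1, 3) = 7
B-C-A-E: max(7, 7, 3) = 7
B-E: max(4) = 4
Smallest bottleneck: 3.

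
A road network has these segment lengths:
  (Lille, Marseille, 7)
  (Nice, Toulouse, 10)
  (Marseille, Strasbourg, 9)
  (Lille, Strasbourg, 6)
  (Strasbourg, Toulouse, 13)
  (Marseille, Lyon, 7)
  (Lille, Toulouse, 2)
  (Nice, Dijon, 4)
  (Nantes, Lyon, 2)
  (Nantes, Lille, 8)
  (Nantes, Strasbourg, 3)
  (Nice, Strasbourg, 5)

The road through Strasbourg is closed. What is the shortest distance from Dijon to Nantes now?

24

Routes from Dijon to Nantes avoiding Strasbourg:
Dijon→Nice→Toulouse→Lille→Nantes: 4 + 10 + 2 + 8 = 24
Dijon→Nice→Toulouse→Lille→Marseille→Lyon→Nantes: 4 + 10 + 2 + 7 + 7 + 2 = 32
The minimum is 24.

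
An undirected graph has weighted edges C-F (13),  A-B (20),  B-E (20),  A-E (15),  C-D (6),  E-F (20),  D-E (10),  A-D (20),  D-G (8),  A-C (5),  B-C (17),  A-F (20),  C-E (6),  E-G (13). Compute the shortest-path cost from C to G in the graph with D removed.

Some routes from C to G avoiding D:
C→E→G: 6 + 13 = 19
C→A→E→G: 5 + 15 + 13 = 33
C→F→E→G: 13 + 20 + 13 = 46
Shortest: 19.

19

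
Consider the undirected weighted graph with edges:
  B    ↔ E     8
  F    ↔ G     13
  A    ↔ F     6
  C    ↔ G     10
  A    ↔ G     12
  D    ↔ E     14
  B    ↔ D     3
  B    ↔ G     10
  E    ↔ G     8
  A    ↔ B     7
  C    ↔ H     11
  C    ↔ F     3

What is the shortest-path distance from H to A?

Comparing a few candidate routes:
H -> C -> G -> A: 11 + 10 + 12 = 33
H -> C -> G -> F -> A: 11 + 10 + 13 + 6 = 40
H -> C -> F -> A: 11 + 3 + 6 = 20
H -> C -> F -> G -> A: 11 + 3 + 13 + 12 = 39
H -> C -> G -> B -> A: 11 + 10 + 10 + 7 = 38
Shortest: 20.

20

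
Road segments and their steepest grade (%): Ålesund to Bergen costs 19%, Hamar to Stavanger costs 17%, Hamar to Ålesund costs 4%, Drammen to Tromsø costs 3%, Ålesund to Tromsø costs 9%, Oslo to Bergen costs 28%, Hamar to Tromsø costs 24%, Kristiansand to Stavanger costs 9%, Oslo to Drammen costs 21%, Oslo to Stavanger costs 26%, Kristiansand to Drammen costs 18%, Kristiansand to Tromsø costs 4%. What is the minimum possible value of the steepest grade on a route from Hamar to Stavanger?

9

A few of the Hamar→Stavanger routes:
Hamar -> Tromsø -> Kristiansand -> Drammen -> Oslo -> Stavanger: max(24, 4, 18, 21, 26) = 26
Hamar -> Stavanger: max(17) = 17
Hamar -> Tromsø -> Kristiansand -> Stavanger: max(24, 4, 9) = 24
Hamar -> Tromsø -> Drammen -> Kristiansand -> Stavanger: max(24, 3, 18, 9) = 24
Hamar -> Ålesund -> Tromsø -> Drammen -> Kristiansand -> Stavanger: max(4, 9, 3, 18, 9) = 18
Hamar -> Ålesund -> Tromsø -> Kristiansand -> Stavanger: max(4, 9, 4, 9) = 9
Best route has worst link 9%.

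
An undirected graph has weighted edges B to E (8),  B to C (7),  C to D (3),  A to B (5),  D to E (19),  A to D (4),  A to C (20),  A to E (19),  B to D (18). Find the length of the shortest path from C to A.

Comparing a few candidate routes:
C→B→D→A: 7 + 18 + 4 = 29
C→A: 20
C→D→B→A: 3 + 18 + 5 = 26
C→B→E→A: 7 + 8 + 19 = 34
C→D→A: 3 + 4 = 7
C→B→A: 7 + 5 = 12
Best route has total 7.

7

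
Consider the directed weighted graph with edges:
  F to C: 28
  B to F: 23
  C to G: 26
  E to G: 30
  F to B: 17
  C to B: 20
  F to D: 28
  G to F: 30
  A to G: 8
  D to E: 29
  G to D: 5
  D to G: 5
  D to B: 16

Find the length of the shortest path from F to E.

57

Paths from F to E:
F → D → E: 28 + 29 = 57
F → C → G → D → E: 28 + 26 + 5 + 29 = 88
The minimum is 57.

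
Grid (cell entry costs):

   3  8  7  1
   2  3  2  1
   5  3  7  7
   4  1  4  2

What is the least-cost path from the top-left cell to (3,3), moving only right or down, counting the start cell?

18

Path [0,0]→[1,0]→[1,1]→[2,1]→[3,1]→[3,2]→[3,3]: 3 + 2 + 3 + 3 + 1 + 4 + 2 = 18.
For comparison, the top-then-right route costs 29.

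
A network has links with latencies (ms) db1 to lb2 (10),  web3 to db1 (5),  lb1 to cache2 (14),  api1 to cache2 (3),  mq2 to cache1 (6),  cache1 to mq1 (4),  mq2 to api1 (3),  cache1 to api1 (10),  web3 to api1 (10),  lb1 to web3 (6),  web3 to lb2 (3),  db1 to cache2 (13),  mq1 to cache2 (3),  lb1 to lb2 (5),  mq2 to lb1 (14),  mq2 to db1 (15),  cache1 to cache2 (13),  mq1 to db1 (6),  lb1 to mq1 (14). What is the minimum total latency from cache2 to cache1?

A few of the cache2→cache1 routes:
cache2-api1-web3-db1-mq1-cache1: 3 + 10 + 5 + 6 + 4 = 28
cache2-mq1-cache1: 3 + 4 = 7
cache2-cache1: 13
cache2-api1-cache1: 3 + 10 = 13
cache2-db1-mq1-cache1: 13 + 6 + 4 = 23
cache2-api1-mq2-cache1: 3 + 3 + 6 = 12
Best route has total 7 ms.

7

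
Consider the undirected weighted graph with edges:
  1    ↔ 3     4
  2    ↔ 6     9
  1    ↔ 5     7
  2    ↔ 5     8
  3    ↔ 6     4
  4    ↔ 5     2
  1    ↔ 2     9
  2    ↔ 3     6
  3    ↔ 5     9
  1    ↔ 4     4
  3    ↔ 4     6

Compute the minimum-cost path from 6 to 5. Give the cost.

Some routes from 6 to 5:
6 → 3 → 4 → 5: 4 + 6 + 2 = 12
6 → 3 → 1 → 4 → 5: 4 + 4 + 4 + 2 = 14
6 → 3 → 1 → 5: 4 + 4 + 7 = 15
6 → 3 → 2 → 5: 4 + 6 + 8 = 18
6 → 3 → 5: 4 + 9 = 13
6 → 2 → 5: 9 + 8 = 17
The minimum is 12.

12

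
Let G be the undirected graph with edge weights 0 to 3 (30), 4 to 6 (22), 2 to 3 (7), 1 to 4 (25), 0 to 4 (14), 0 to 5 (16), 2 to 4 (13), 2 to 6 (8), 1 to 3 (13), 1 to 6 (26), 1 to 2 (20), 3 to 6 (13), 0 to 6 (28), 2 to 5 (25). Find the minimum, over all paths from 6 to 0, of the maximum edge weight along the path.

A few of the 6→0 routes:
6→3→2→1→4→0: max(13, 7, 20, 25, 14) = 25
6→3→1→2→4→0: max(13, 13, 20, 13, 14) = 20
6→4→0: max(22, 14) = 22
6→2→4→0: max(8, 13, 14) = 14
6→3→2→4→0: max(13, 7, 13, 14) = 14
Smallest bottleneck: 14.

14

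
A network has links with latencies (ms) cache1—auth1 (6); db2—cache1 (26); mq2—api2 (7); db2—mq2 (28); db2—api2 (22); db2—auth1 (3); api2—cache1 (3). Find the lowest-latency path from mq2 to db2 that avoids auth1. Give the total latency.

28

Routes from mq2 to db2 avoiding auth1:
mq2 - api2 - cache1 - db2: 7 + 3 + 26 = 36
mq2 - db2: 28
mq2 - api2 - db2: 7 + 22 = 29
Best route has total 28 ms.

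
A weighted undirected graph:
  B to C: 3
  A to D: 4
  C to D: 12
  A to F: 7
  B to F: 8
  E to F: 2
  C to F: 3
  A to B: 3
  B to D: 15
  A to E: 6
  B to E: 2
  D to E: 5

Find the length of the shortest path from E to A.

5

A few of the E→A routes:
E - B - A: 2 + 3 = 5
E - A: 6
E - D - A: 5 + 4 = 9
Best route has total 5.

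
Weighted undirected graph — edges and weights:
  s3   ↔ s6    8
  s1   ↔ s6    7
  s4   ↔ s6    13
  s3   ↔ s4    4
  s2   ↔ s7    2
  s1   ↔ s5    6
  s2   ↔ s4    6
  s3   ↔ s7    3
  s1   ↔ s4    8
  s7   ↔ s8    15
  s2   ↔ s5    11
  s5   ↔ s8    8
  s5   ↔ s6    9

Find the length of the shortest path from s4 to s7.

A few of the s4→s7 routes:
s4-s2-s7: 6 + 2 = 8
s4-s6-s3-s7: 13 + 8 + 3 = 24
s4-s3-s7: 4 + 3 = 7
Best route has total 7.

7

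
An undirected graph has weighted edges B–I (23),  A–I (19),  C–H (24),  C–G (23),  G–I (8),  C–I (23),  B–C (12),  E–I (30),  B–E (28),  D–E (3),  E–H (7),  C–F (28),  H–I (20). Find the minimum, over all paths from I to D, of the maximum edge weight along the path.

20

A few of the I→D routes:
I→H→E→D: max(20, 7, 3) = 20
I→B→C→H→E→D: max(23, 12, 24, 7, 3) = 24
I→C→H→E→D: max(23, 24, 7, 3) = 24
I→G→C→H→E→D: max(8, 23, 24, 7, 3) = 24
Smallest bottleneck: 20.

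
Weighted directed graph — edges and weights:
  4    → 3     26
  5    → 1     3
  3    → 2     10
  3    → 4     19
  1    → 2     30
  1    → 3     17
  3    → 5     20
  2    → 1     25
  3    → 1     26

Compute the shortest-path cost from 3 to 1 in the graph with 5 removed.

Candidate routes:
3 - 1: 26
3 - 2 - 1: 10 + 25 = 35
The minimum is 26.

26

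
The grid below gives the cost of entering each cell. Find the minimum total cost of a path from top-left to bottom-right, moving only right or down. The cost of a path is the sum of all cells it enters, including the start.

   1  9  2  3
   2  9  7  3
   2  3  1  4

Best path: (0,0) -> (1,0) -> (2,0) -> (2,1) -> (2,2) -> (2,3)
Cost: 1 + 2 + 2 + 3 + 1 + 4 = 13
(Top row then right column would cost 22.)

13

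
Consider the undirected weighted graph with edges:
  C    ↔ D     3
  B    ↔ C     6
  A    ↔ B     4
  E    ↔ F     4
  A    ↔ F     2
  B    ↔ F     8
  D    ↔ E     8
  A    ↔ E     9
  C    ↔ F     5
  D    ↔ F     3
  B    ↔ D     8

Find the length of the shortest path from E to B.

A few of the E→B routes:
E → A → B: 9 + 4 = 13
E → F → D → B: 4 + 3 + 8 = 15
E → F → A → B: 4 + 2 + 4 = 10
E → F → C → B: 4 + 5 + 6 = 15
E → F → B: 4 + 8 = 12
Shortest: 10.

10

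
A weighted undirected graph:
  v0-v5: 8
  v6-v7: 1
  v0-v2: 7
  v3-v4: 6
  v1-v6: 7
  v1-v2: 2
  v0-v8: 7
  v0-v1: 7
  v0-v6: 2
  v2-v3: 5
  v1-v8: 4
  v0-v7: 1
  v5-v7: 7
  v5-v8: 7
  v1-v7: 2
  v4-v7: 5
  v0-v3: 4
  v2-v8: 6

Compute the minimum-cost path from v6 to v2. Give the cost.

5

A few of the v6→v2 routes:
v6 - v1 - v2: 7 + 2 = 9
v6 - v7 - v1 - v2: 1 + 2 + 2 = 5
v6 - v0 - v7 - v1 - v2: 2 + 1 + 2 + 2 = 7
Best route has total 5.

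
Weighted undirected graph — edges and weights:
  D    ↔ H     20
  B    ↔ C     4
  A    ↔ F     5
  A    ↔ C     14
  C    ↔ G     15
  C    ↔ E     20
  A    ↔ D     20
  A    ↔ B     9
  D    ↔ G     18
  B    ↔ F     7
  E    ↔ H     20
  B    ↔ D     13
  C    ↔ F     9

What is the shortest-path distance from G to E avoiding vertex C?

58

Paths from G to E avoiding C:
G-D-H-E: 18 + 20 + 20 = 58
Best route has total 58.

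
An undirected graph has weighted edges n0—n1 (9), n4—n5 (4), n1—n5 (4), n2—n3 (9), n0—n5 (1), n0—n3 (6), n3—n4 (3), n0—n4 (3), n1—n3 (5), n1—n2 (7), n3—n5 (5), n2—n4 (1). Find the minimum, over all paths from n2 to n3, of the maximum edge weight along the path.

3

Comparing a few candidate routes:
n2 -> n4 -> n0 -> n5 -> n1 -> n3: max(1, 3, 1, 4, 5) = 5
n2 -> n4 -> n3: max(1, 3) = 3
n2 -> n4 -> n0 -> n5 -> n3: max(1, 3, 1, 5) = 5
The minimum achievable maximum is 3.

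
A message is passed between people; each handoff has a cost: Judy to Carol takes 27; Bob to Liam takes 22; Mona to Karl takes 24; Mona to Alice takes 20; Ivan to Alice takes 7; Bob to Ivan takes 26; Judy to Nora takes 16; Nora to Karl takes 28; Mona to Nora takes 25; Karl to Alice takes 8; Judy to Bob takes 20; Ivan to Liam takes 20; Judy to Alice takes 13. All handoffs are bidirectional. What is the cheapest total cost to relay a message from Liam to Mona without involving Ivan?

Some routes from Liam to Mona avoiding Ivan:
Liam-Bob-Judy-Alice-Mona: 22 + 20 + 13 + 20 = 75
Liam-Bob-Judy-Nora-Mona: 22 + 20 + 16 + 25 = 83
Liam-Bob-Judy-Nora-Karl-Mona: 22 + 20 + 16 + 28 + 24 = 110
Liam-Bob-Judy-Alice-Karl-Mona: 22 + 20 + 13 + 8 + 24 = 87
Shortest: 75.

75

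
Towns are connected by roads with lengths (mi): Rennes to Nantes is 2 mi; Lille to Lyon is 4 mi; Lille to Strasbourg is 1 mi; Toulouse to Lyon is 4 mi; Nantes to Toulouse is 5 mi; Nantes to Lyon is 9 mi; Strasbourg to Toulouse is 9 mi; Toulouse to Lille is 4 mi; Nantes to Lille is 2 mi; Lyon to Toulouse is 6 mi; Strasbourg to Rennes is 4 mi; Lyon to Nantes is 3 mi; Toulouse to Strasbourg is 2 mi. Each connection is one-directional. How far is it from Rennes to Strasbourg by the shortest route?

Routes from Rennes to Strasbourg:
Rennes→Nantes→Lille→Lyon→Toulouse→Strasbourg: 2 + 2 + 4 + 6 + 2 = 16
Rennes→Nantes→Toulouse→Lille→Strasbourg: 2 + 5 + 4 + 1 = 12
Rennes→Nantes→Lyon→Toulouse→Lille→Strasbourg: 2 + 9 + 6 + 4 + 1 = 22
Rennes→Nantes→Lille→Strasbourg: 2 + 2 + 1 = 5
Rennes→Nantes→Toulouse→Strasbourg: 2 + 5 + 2 = 9
Rennes→Nantes→Lyon→Toulouse→Strasbourg: 2 + 9 + 6 + 2 = 19
Best route has total 5 mi.

5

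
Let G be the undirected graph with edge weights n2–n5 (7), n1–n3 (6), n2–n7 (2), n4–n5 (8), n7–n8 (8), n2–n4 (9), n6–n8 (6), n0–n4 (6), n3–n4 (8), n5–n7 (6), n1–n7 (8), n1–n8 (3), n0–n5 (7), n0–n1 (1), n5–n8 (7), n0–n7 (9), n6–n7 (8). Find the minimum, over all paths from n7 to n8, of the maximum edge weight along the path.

7

Some routes from n7 to n8:
n7-n2-n5-n0-n1-n8: max(2, 7, 7, 1, 3) = 7
n7-n5-n0-n1-n8: max(6, 7, 1, 3) = 7
n7-n2-n5-n8: max(2, 7, 7) = 7
n7-n5-n8: max(6, 7) = 7
n7-n5-n4-n0-n1-n8: max(6, 8, 6, 1, 3) = 8
Smallest bottleneck: 7.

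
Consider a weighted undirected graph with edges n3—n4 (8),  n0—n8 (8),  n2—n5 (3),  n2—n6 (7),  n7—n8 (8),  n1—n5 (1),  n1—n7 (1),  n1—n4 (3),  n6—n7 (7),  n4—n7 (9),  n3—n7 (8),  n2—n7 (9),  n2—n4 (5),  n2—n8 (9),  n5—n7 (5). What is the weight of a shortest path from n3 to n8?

A few of the n3→n8 routes:
n3-n4-n1-n7-n8: 8 + 3 + 1 + 8 = 20
n3-n4-n2-n8: 8 + 5 + 9 = 22
n3-n7-n8: 8 + 8 = 16
Shortest: 16.

16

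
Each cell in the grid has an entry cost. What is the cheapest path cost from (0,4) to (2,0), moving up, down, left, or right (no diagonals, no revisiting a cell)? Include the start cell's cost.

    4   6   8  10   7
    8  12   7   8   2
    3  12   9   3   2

Cheapest: [0,4] → [1,4] → [2,4] → [2,3] → [2,2] → [2,1] → [2,0]
  7 + 2 + 2 + 3 + 9 + 12 + 3 = 38

38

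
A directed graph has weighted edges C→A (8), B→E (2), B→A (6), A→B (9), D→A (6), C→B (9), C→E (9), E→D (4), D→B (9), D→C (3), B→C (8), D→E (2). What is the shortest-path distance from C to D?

Routes from C to D:
C→E→D: 9 + 4 = 13
C→B→E→D: 9 + 2 + 4 = 15
C→A→B→E→D: 8 + 9 + 2 + 4 = 23
Shortest: 13.

13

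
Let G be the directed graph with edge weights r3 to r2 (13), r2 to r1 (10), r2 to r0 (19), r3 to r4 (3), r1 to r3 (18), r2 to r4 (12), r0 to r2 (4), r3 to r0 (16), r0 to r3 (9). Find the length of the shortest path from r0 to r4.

Candidate routes:
r0 -> r3 -> r2 -> r4: 9 + 13 + 12 = 34
r0 -> r2 -> r4: 4 + 12 = 16
r0 -> r3 -> r4: 9 + 3 = 12
r0 -> r2 -> r1 -> r3 -> r4: 4 + 10 + 18 + 3 = 35
Best route has total 12.

12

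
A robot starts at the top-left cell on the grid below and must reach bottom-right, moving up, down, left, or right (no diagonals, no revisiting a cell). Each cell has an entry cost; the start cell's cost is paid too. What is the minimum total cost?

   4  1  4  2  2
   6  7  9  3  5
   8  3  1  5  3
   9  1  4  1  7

27

One optimal route is (0,0)→(0,1)→(0,2)→(0,3)→(1,3)→(2,3)→(3,3)→(3,4).
Its cost is 4 + 1 + 4 + 2 + 3 + 5 + 1 + 7 = 27.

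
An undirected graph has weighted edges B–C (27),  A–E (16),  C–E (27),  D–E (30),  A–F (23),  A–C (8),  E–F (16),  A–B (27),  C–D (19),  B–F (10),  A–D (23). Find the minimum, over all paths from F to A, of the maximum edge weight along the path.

Checking several routes:
F→E→C→B→A: max(16, 27, 27, 27) = 27
F→E→C→D→A: max(16, 27, 19, 23) = 27
F→A: max(23) = 23
F→E→C→A: max(16, 27, 8) = 27
F→E→A: max(16, 16) = 16
The minimum achievable maximum is 16.

16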